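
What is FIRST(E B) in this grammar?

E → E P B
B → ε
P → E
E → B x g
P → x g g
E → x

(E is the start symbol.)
{ 'x' }

FIRST sets of the non-terminals involved (from the grammar, by fixed-point iteration):
  FIRST(E) = { 'x' }

To compute FIRST(E B), process the symbols left to right:
Symbol E is a non-terminal. Add FIRST(E) \ {ε} = { 'x' }
E is not nullable (ε ∉ FIRST(E)), so stop here.
FIRST(E B) = { 'x' }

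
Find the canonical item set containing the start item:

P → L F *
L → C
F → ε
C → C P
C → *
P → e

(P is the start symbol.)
{ [C → . *], [C → . C P], [L → . C], [P → . L F *], [P → . e], [P' → . P] }

First, augment the grammar with P' → P
I₀ = CLOSURE({ [P' → . P] }):
  [P' → . P] has the dot before P: add [P → . L F *], [P → . e]
  [P → . L F *] has the dot before L: add [L → . C]
  [L → . C] has the dot before C: add [C → . C P], [C → . *]
No further items can be added.

I₀ = { [C → . *], [C → . C P], [L → . C], [P → . L F *], [P → . e], [P' → . P] }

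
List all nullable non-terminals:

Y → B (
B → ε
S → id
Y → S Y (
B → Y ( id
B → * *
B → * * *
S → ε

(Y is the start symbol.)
{ 'B', 'S' }

ε-productions: B → ε, S → ε
So B, S are immediately nullable.
No further non-terminal can be added: every production for the remaining non-terminals contains a terminal or a non-nullable non-terminal.
Nullable = { 'B', 'S' }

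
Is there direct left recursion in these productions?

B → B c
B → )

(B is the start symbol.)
B → B c: LEFT RECURSIVE (starts with B)
B → ): starts with ')'

The grammar has direct left recursion on: B.

Answer: Yes, B is left-recursive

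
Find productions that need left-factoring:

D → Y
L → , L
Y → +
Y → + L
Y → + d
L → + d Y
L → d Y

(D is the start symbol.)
Left-factoring is needed when two productions for the same non-terminal
share a common prefix on the right-hand side.

Productions for L:
  L → , L
  L → + d Y
  L → d Y
Productions for Y:
  Y → +
  Y → + L
  Y → + d

Found common prefix '+' in productions for Y

Answer: Yes, Y has productions with common prefix '+'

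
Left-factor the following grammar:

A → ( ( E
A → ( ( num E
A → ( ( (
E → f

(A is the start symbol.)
Left-factoring transforms A → αβ₁ | αβ₂ into A → αA' and A' → β₁ | β₂
(α is the longest common prefix among the alternatives). Repeat until
no nonterminal has two alternatives with a common prefix.

Round 1: A has alternatives sharing prefix '( ('. Introduce A': A → ( ( A'
  Add: A' → E
  Add: A' → num E
  Add: A' → (

No remaining common prefixes — done.

Resulting grammar:
A → ( ( A'
A' → E
A' → num E
A' → (
E → f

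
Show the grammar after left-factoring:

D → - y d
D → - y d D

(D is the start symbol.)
D → - y d D'
D' → ε
D' → D

Left-factoring transforms A → αβ₁ | αβ₂ into A → αA' and A' → β₁ | β₂
(α is the longest common prefix among the alternatives). Repeat until
no nonterminal has two alternatives with a common prefix.

Round 1: D has alternatives sharing prefix '- y d'. Introduce D': D → - y d D'
  Add: D' → ε
  Add: D' → D

No remaining common prefixes — done.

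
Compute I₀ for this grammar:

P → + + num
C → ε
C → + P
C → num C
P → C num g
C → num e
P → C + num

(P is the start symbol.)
First, augment the grammar with P' → P
I₀ = CLOSURE({ [P' → . P] }):
  [P' → . P] has the dot before P: add [P → . + + num], [P → . C num g], [P → . C + num]
  [P → . C num g] has the dot before C: add [C → .], [C → . + P], [C → . num C], [C → . num e]
No further items can be added.

I₀ = { [C → . + P], [C → . num C], [C → . num e], [C → .], [P → . + + num], [P → . C + num], [P → . C num g], [P' → . P] }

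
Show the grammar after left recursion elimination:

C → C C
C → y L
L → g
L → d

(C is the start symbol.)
C → y L C'
C' → C C'
C' → ε
L → g
L → d

C is directly left-recursive. The standard transformation for
  A → A α₁ | ... | A α_m | β₁ | ... | β_n
is
  A  → β₁ A' | ... | β_n A'
  A' → α₁ A' | ... | α_m A' | ε

C → y L becomes C → y L C'
C → C C becomes C' → C C'
Add C' → ε

Productions for other non-terminals are unchanged:
  L → g
  L → d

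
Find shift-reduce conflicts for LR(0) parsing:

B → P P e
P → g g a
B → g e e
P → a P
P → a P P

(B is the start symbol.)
Yes — I9: [P → a P .] vs [P → . a P]

A shift-reduce conflict occurs when an LR(0) state has both:
  - a complete (reduce) item [A → α .] (dot at the end), and
  - a shift item [B → β . c γ] (dot before a terminal).

Augment with B' → B and build the canonical LR(0) collection (I0 = CLOSURE({[B' → . B]}), then GOTO on every symbol after a dot until no new states appear). It has 14 states:
  I0: { [B → . P P e], [B → . g e e], [B' → . B], [P → . a P P], [P → . a P], [P → . g g a] }  — shift
  I1: { [B' → B .] }  — accept
  I2: { [B → P . P e], [P → . a P P], [P → . a P], [P → . g g a] }  — shift
  I3: { [P → . a P P], [P → . a P], [P → . g g a], [P → a . P P], [P → a . P] }  — shift
  I4: { [B → g . e e], [P → g . g a] }  — shift
  I5: { [B → g e . e] }  — shift
  I6: { [P → g g . a] }  — shift
  I7: { [P → g g a .] }  — reduce
  I8: { [B → g e e .] }  — reduce
  I9: { [P → . a P P], [P → . a P], [P → . g g a], [P → a P . P], [P → a P .] }  — shift, reduce
  I10: { [P → g . g a] }  — shift
  I11: { [P → a P P .] }  — reduce
  I12: { [B → P P . e] }  — shift
  I13: { [B → P P e .] }  — reduce

I9 contains reduce item [P → a P .] and shift items [P → . a P], [P → . a P P], [P → . g g a] — shift-reduce conflict.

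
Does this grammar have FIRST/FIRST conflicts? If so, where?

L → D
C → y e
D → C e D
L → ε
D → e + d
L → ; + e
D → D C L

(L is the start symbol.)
Yes. D → C e D / D → D C L on { 'y' }; D → e '+' d / D → D C L on { 'e' }

A FIRST/FIRST conflict occurs when two productions N → α and N → β for the same non-terminal have FIRST(α) ∩ FIRST(β) ≠ ∅ (with ε ∈ FIRST of a nullable right-hand side, so two nullable alternatives also conflict).

FIRST sets of the non-terminals at (or reachable through a nullable prefix from) the front of some alternative:
  FIRST(D) = { 'e', 'y' }
  FIRST(C) = { 'y' }

Productions for L:
  L → D: FIRST = { 'e', 'y' }
  L → ε: FIRST = { ε }
  L → ; + e: FIRST = { ';' }
Productions for D:
  D → C e D: FIRST = { 'y' }
  D → e + d: FIRST = { 'e' }
  D → D C L: FIRST = { 'e', 'y' }
C has only one production, so no FIRST/FIRST conflict is possible there.

Conflict for D: D → C e D and D → D C L
  Overlap: { 'y' }
Conflict for D: D → e + d and D → D C L
  Overlap: { 'e' }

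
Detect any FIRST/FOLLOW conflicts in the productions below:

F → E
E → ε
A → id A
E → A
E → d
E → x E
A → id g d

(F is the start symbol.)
A FIRST/FOLLOW conflict occurs when a non-terminal N has a nullable alternative N → β (β ⇒* ε) and another alternative N → α with FIRST(α) ∩ FOLLOW(N) ≠ ∅: on such a lookahead the parser cannot decide between expanding α and letting N vanish via β.

Nullable non-terminals: E, F.
FIRST sets used below: FIRST(A) = { 'id' }

E: nullable alternative(s) E → ε; FOLLOW(E) = { $ }
  E → ε: FIRST \ {ε} = { } — this is the only nullable alternative, skip
  E → A: FIRST \ {ε} = { 'id' } — disjoint from FOLLOW(E)
  E → d: FIRST \ {ε} = { 'd' } — disjoint from FOLLOW(E)
  E → x E: FIRST \ {ε} = { 'x' } — disjoint from FOLLOW(E)
F has a nullable alternative but only one production, so nothing to check.

A has no nullable alternative, so no FIRST/FOLLOW check is needed there.

No FIRST/FOLLOW conflicts found.

Answer: No FIRST/FOLLOW conflicts.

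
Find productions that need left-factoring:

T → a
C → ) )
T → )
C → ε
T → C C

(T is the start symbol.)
Left-factoring is needed when two productions for the same non-terminal
share a common prefix on the right-hand side.

Productions for T:
  T → a
  T → )
  T → C C
Productions for C:
  C → ) )
  C → ε

No common prefixes found.

Answer: No, left-factoring is not needed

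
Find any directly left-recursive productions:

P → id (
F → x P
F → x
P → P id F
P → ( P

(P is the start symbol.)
Yes, P is left-recursive

P → id (: starts with id
F → x P: starts with x
F → x: starts with x
P → P id F: LEFT RECURSIVE (starts with P)
P → ( P: starts with '('

The grammar has direct left recursion on: P.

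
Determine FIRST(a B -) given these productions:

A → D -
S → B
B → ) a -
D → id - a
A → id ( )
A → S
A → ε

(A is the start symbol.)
{ 'a' }

To compute FIRST(a B -), process the symbols left to right:
Symbol a is a terminal. Add 'a' and stop.
FIRST(a B -) = { 'a' }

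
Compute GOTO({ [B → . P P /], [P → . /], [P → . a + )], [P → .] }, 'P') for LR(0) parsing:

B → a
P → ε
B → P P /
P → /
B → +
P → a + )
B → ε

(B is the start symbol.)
GOTO(I, 'P') = CLOSURE({ [A → αX.β] : [A → α.Xβ] ∈ I, X = 'P' })

Items with dot before 'P', with the dot advanced:
  [B → . P P /] → [B → P . P /]
Closure of the advanced items:
  [B → P . P /] has the dot before P: add [P → .], [P → . /], [P → . a + )]

GOTO = { [B → P . P /], [P → . /], [P → . a + )], [P → .] }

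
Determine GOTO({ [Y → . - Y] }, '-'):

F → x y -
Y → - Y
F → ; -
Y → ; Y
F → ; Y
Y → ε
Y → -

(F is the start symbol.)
GOTO(I, '-') = CLOSURE({ [A → αX.β] : [A → α.Xβ] ∈ I, X = '-' })

Items with dot before '-', with the dot advanced:
  [Y → . - Y] → [Y → - . Y]
Closure of the advanced items:
  [Y → - . Y] has the dot before Y: add [Y → . - Y], [Y → . ; Y], [Y → .], [Y → . -]

GOTO = { [Y → - . Y], [Y → . - Y], [Y → . -], [Y → . ; Y], [Y → .] }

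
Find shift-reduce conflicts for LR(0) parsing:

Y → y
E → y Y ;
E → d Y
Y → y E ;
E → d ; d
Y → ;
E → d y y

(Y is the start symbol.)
A shift-reduce conflict occurs when an LR(0) state has both:
  - a complete (reduce) item [A → α .] (dot at the end), and
  - a shift item [B → β . c γ] (dot before a terminal).

Augment with Y' → Y and build the canonical LR(0) collection (I0 = CLOSURE({[Y' → . Y]}), then GOTO on every symbol after a dot until no new states appear). It has 15 states:
  I0: { [Y → . ;], [Y → . y E ;], [Y → . y], [Y' → . Y] }  — shift
  I1: { [Y → ; .] }  — reduce
  I2: { [Y' → Y .] }  — accept
  I3: { [E → . d ; d], [E → . d Y], [E → . d y y], [E → . y Y ;], [Y → y . E ;], [Y → y .] }  — shift, reduce
  I4: { [Y → y E . ;] }  — shift
  I5: { [E → d . ; d], [E → d . Y], [E → d . y y], [Y → . ;], [Y → . y E ;], [Y → . y] }  — shift
  I6: { [E → y . Y ;], [Y → . ;], [Y → . y E ;], [Y → . y] }  — shift
  I7: { [E → y Y . ;] }  — shift
  I8: { [E → y Y ; .] }  — reduce
  I9: { [E → d ; . d], [Y → ; .] }  — shift, reduce
  I10: { [E → d Y .] }  — reduce
  I11: { [E → . d ; d], [E → . d Y], [E → . d y y], [E → . y Y ;], [E → d y . y], [Y → y . E ;], [Y → y .] }  — shift, reduce
  I12: { [E → d y y .], [E → y . Y ;], [Y → . ;], [Y → . y E ;], [Y → . y] }  — shift, reduce
  I13: { [E → d ; d .] }  — reduce
  I14: { [Y → y E ; .] }  — reduce

I3 contains reduce item [Y → y .] and shift items [E → . d ; d], [E → . d Y], [E → . d y y], [E → . y Y ;] — shift-reduce conflict.
I9 contains reduce item [Y → ; .] and shift item [E → d ; . d] — shift-reduce conflict.
I11 contains reduce item [Y → y .] and shift items [E → . d ; d], [E → . d Y], [E → . d y y], [E → d y . y], [E → . y Y ;] — shift-reduce conflict.
I12 contains reduce item [E → d y y .] and shift items [Y → . ;], [Y → . y], [Y → . y E ;] — shift-reduce conflict.

Answer: Yes — I3: [Y → y .] vs [E → . d ; d]; I9: [Y → ; .] vs [E → d ; . d]; I11: [Y → y .] vs [E → . d ; d]; I12: [E → d y y .] vs [Y → . ;]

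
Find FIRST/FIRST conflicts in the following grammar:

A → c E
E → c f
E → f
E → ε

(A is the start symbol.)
No FIRST/FIRST conflicts.

A FIRST/FIRST conflict occurs when two productions N → α and N → β for the same non-terminal have FIRST(α) ∩ FIRST(β) ≠ ∅ (with ε ∈ FIRST of a nullable right-hand side, so two nullable alternatives also conflict).

Productions for E:
  E → c f: FIRST = { 'c' }
  E → f: FIRST = { 'f' }
  E → ε: FIRST = { ε }
A has only one production, so no FIRST/FIRST conflict is possible there.

All alternatives of each non-terminal have pairwise disjoint FIRST sets.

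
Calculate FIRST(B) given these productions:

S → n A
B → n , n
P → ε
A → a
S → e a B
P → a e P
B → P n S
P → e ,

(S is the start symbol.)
To compute FIRST(B), examine every production with B on the left-hand side, reading each right-hand side left to right until a non-nullable symbol is reached.

FIRST sets of the other non-terminals involved (by the same procedure, iterated to a fixed point):
  FIRST(P) = { 'a', 'e', ε }

From B → n , n:
  - n is a terminal: add 'n' and stop
From B → P n S:
  - P is a non-terminal: add FIRST(P) \ {ε} = { 'a', 'e' }
    P is nullable, so continue to the next symbol
  - n is a terminal: add 'n' and stop

Collecting: FIRST(B) = { 'a', 'e', 'n' }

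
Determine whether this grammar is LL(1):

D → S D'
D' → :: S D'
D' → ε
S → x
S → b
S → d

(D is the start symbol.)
Relevant sets:
  FOLLOW(D') = { $ }

For D':
  PREDICT(D' → :: S D') = { '::' }
  PREDICT(D' → ε) = { $ }
For S:
  PREDICT(S → x) = { 'x' }
  PREDICT(S → b) = { 'b' }
  PREDICT(S → d) = { 'd' }
D has a single production, so nothing to check there.

All predict sets are disjoint. The grammar IS LL(1).

Answer: Yes, the grammar is LL(1).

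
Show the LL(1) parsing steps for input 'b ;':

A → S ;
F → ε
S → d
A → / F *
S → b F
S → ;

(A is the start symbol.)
LL(1) parsing maintains a stack (initially the start symbol over $) and the input. At each step: if the stack top is a terminal, match it against the current input token; if it is a non-terminal N, replace it with the RHS of M[N, lookahead] (the unique production whose predict set contains the lookahead).

Stack is shown with the top on the left.

Stack    Input  Action
----------------------
A $      b ; $  output A → S ;
S ; $    b ; $  output S → b F
b F ; $  b ; $  match 'b'
F ; $    ; $    output F → ε
; $      ; $    match ';'
$        $      accept

The string is accepted.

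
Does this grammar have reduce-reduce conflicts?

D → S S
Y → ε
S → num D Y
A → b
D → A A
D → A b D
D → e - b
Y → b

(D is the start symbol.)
No reduce-reduce conflicts

Augment with D' → D and build the canonical LR(0) collection (I0 = CLOSURE({[D' → . D]}), then GOTO on every symbol after a dot until no new states appear). It has 16 states:
  I0: { [A → . b], [D → . A A], [D → . A b D], [D → . S S], [D → . e - b], [D' → . D], [S → . num D Y] }  — shift
  I1: { [A → . b], [D → A . A], [D → A . b D] }  — shift
  I2: { [D' → D .] }  — accept
  I3: { [D → S . S], [S → . num D Y] }  — shift
  I4: { [A → b .] }  — reduce
  I5: { [D → e . - b] }  — shift
  I6: { [A → . b], [D → . A A], [D → . A b D], [D → . S S], [D → . e - b], [S → . num D Y], [S → num . D Y] }  — shift
  I7: { [S → num D . Y], [Y → . b], [Y → .] }  — shift, reduce
  I8: { [S → num D Y .] }  — reduce
  I9: { [Y → b .] }  — reduce
  I10: { [D → e - . b] }  — shift
  I11: { [D → e - b .] }  — reduce
  I12: { [D → S S .] }  — reduce
  I13: { [D → A A .] }  — reduce
  I14: { [A → . b], [A → b .], [D → . A A], [D → . A b D], [D → . S S], [D → . e - b], [D → A b . D], [S → . num D Y] }  — shift, reduce
  I15: { [D → A b D .] }  — reduce

No state contains more than one complete item.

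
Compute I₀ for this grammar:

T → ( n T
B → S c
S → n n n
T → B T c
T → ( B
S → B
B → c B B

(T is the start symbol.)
{ [B → . S c], [B → . c B B], [S → . B], [S → . n n n], [T → . ( B], [T → . ( n T], [T → . B T c], [T' → . T] }

First, augment the grammar with T' → T
I₀ = CLOSURE({ [T' → . T] }):
  [T' → . T] has the dot before T: add [T → . ( n T], [T → . B T c], [T → . ( B]
  [T → . B T c] has the dot before B: add [B → . S c], [B → . c B B]
  [B → . S c] has the dot before S: add [S → . n n n], [S → . B]
No further items can be added.

I₀ = { [B → . S c], [B → . c B B], [S → . B], [S → . n n n], [T → . ( B], [T → . ( n T], [T → . B T c], [T' → . T] }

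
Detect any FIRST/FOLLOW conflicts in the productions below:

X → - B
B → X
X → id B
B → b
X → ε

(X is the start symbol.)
Nullable non-terminals: B, X.
FIRST sets used below: FIRST(X) = { '-', 'id', ε }

B: nullable alternative(s) B → X; FOLLOW(B) = { $ }
  B → X: FIRST \ {ε} = { '-', 'id' } — this is the only nullable alternative, skip
  B → b: FIRST \ {ε} = { 'b' } — disjoint from FOLLOW(B)

X: nullable alternative(s) X → ε; FOLLOW(X) = { $ }
  X → - B: FIRST \ {ε} = { '-' } — disjoint from FOLLOW(X)
  X → id B: FIRST \ {ε} = { 'id' } — disjoint from FOLLOW(X)
  X → ε: FIRST \ {ε} = { } — this is the only nullable alternative, skip

No FIRST/FOLLOW conflicts found.

Answer: No FIRST/FOLLOW conflicts.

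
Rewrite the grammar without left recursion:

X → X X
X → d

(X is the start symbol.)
X is directly left-recursive. The standard transformation for
  A → A α₁ | ... | A α_m | β₁ | ... | β_n
is
  A  → β₁ A' | ... | β_n A'
  A' → α₁ A' | ... | α_m A' | ε

X → d becomes X → d X'
X → X X becomes X' → X X'
Add X' → ε

Resulting grammar:
X → d X'
X' → X X'
X' → ε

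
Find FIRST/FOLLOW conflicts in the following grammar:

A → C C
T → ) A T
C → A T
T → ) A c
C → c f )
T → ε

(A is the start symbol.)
A FIRST/FOLLOW conflict occurs when a non-terminal N has a nullable alternative N → β (β ⇒* ε) and another alternative N → α with FIRST(α) ∩ FOLLOW(N) ≠ ∅: on such a lookahead the parser cannot decide between expanding α and letting N vanish via β.

Nullable non-terminals: T.

T: nullable alternative(s) T → ε; FOLLOW(T) = { $, ')', 'c' }
  T → ) A T: FIRST \ {ε} = { ')' } — overlaps FOLLOW(T) on { ')' }: CONFLICT
  T → ) A c: FIRST \ {ε} = { ')' } — overlaps FOLLOW(T) on { ')' }: CONFLICT
  T → ε: FIRST \ {ε} = { } — this is the only nullable alternative, skip

A, C have no nullable alternative, so no FIRST/FOLLOW check is needed there.

So the grammar has 2 FIRST/FOLLOW conflicts (marked CONFLICT above).

Answer: Yes. T → ')' A T with FOLLOW(T) on { ')' }; T → ')' A c with FOLLOW(T) on { ')' }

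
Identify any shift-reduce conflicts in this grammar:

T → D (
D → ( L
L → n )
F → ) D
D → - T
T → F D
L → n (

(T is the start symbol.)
Augment with T' → T and build the canonical LR(0) collection (I0 = CLOSURE({[T' → . T]}), then GOTO on every symbol after a dot until no new states appear). It has 15 states:
  I0: { [D → . ( L], [D → . - T], [F → . ) D], [T → . D (], [T → . F D], [T' → . T] }  — shift
  I1: { [D → ( . L], [L → . n (], [L → . n )] }  — shift
  I2: { [D → . ( L], [D → . - T], [F → ) . D] }  — shift
  I3: { [D → - . T], [D → . ( L], [D → . - T], [F → . ) D], [T → . D (], [T → . F D] }  — shift
  I4: { [T → D . (] }  — shift
  I5: { [D → . ( L], [D → . - T], [T → F . D] }  — shift
  I6: { [T' → T .] }  — accept
  I7: { [T → F D .] }  — reduce
  I8: { [T → D ( .] }  — reduce
  I9: { [D → - T .] }  — reduce
  I10: { [F → ) D .] }  — reduce
  I11: { [D → ( L .] }  — reduce
  I12: { [L → n . (], [L → n . )] }  — shift
  I13: { [L → n ( .] }  — reduce
  I14: { [L → n ) .] }  — reduce

No state contains both a complete item and a shift item.

Answer: No shift-reduce conflicts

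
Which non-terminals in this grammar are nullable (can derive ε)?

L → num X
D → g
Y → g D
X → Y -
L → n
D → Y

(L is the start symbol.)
None

There are no ε-productions, so no non-terminal can derive ε.
No non-terminals are nullable.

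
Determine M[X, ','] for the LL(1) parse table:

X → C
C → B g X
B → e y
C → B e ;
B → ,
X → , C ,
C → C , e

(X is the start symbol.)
To find M[X, ','], we find productions for X where ',' is in the predict set (PREDICT(N → α) = (FIRST(α) \ {ε}) ∪ (FOLLOW(N) if α ⇒* ε)).

Relevant sets:
  FIRST(C) = { ',', 'e' }

X → C: PREDICT = { ',', 'e' }
  ',' is in predict set, so this production goes in M[X, ',']
X → , C ,: PREDICT = { ',' }
  ',' is in predict set, so this production goes in M[X, ',']

M[X, ','] = X → C, X → , C ,  (a multiply-defined cell — the grammar is not LL(1))

Answer: X → C, X → , C ,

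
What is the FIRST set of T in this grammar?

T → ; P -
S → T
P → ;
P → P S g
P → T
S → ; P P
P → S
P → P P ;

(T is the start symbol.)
{ ';' }

To compute FIRST(T), examine every production with T on the left-hand side, reading each right-hand side left to right until a non-nullable symbol is reached.

From T → ; P -:
  - ';' is a terminal: add ';' and stop

Collecting: FIRST(T) = { ';' }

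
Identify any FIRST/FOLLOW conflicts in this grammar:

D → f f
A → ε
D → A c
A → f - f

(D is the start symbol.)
No FIRST/FOLLOW conflicts.

A FIRST/FOLLOW conflict occurs when a non-terminal N has a nullable alternative N → β (β ⇒* ε) and another alternative N → α with FIRST(α) ∩ FOLLOW(N) ≠ ∅: on such a lookahead the parser cannot decide between expanding α and letting N vanish via β.

Nullable non-terminals: A.

A: nullable alternative(s) A → ε; FOLLOW(A) = { 'c' }
  A → ε: FIRST \ {ε} = { } — this is the only nullable alternative, skip
  A → f - f: FIRST \ {ε} = { 'f' } — disjoint from FOLLOW(A)

D has no nullable alternative, so no FIRST/FOLLOW check is needed there.

No FIRST/FOLLOW conflicts found.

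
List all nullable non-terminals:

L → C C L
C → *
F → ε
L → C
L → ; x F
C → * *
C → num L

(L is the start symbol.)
{ 'F' }

A non-terminal is nullable if it can derive ε (the empty string): either it has an ε-production, or it has a production whose right-hand side consists entirely of nullable non-terminals.

ε-productions: F → ε
So F is immediately nullable.
No further non-terminal can be added: every production for the remaining non-terminals contains a terminal or a non-nullable non-terminal.
Nullable = { 'F' }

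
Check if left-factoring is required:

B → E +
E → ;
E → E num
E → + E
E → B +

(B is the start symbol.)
Left-factoring is needed when two productions for the same non-terminal
share a common prefix on the right-hand side.

Productions for E:
  E → ;
  E → E num
  E → + E
  E → B +

No common prefixes found.

Answer: No, left-factoring is not needed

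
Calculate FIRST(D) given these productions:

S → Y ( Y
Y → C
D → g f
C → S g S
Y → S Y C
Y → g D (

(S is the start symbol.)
{ 'g' }

To compute FIRST(D), examine every production with D on the left-hand side, reading each right-hand side left to right until a non-nullable symbol is reached.

From D → g f:
  - g is a terminal: add 'g' and stop

Collecting: FIRST(D) = { 'g' }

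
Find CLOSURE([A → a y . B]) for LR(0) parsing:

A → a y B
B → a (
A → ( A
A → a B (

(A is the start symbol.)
{ [A → a y . B], [B → . a (] }

Start with: [A → a y . B]
  [A → a y . B] has the dot before B: add [B → . a (]
No further items can be added.

CLOSURE = { [A → a y . B], [B → . a (] }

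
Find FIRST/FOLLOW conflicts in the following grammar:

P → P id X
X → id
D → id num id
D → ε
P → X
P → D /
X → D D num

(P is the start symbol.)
Yes. D → id num id with FOLLOW(D) on { 'id' }

Nullable non-terminals: D.

D: nullable alternative(s) D → ε; FOLLOW(D) = { '/', 'id', 'num' }
  D → id num id: FIRST \ {ε} = { 'id' } — overlaps FOLLOW(D) on { 'id' }: CONFLICT
  D → ε: FIRST \ {ε} = { } — this is the only nullable alternative, skip

P, X have no nullable alternative, so no FIRST/FOLLOW check is needed there.

So the grammar has 1 FIRST/FOLLOW conflict (marked CONFLICT above).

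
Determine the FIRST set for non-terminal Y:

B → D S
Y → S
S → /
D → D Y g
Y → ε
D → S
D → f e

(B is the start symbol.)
{ '/', ε }

FIRST sets of the other non-terminals involved (by the same procedure, iterated to a fixed point):
  FIRST(S) = { '/' }

From Y → S:
  - S is a non-terminal: add FIRST(S) \ {ε} = { '/' }
    S is not nullable, so stop
From Y → ε:
  - ε-production, so ε ∈ FIRST(Y)

Collecting: FIRST(Y) = { '/', ε }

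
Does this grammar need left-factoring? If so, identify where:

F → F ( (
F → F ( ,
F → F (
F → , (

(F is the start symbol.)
Yes, F has productions with common prefix 'F ('

Left-factoring is needed when two productions for the same non-terminal
share a common prefix on the right-hand side.

Productions for F:
  F → F ( (
  F → F ( ,
  F → F (
  F → , (

Found common prefix 'F (' in productions for F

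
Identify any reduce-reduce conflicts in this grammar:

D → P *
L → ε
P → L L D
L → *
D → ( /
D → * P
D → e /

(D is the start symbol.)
A reduce-reduce conflict occurs when an LR(0) state has two complete items [A → α .] and [B → β .] — both call for a reduction, and with no lookahead the parser cannot choose between them.

Augment with D' → D and build the canonical LR(0) collection (I0 = CLOSURE({[D' → . D]}), then GOTO on every symbol after a dot until no new states appear). It has 14 states:
  I0: { [D → . ( /], [D → . * P], [D → . P *], [D → . e /], [D' → . D], [L → . *], [L → .], [P → . L L D] }  — shift, reduce
  I1: { [D → ( . /] }  — shift
  I2: { [D → * . P], [L → * .], [L → . *], [L → .], [P → . L L D] }  — shift, 2 reduces
  I3: { [D' → D .] }  — accept
  I4: { [L → . *], [L → .], [P → L . L D] }  — shift, reduce
  I5: { [D → P . *] }  — shift
  I6: { [D → e . /] }  — shift
  I7: { [D → e / .] }  — reduce
  I8: { [D → P * .] }  — reduce
  I9: { [L → * .] }  — reduce
  I10: { [D → . ( /], [D → . * P], [D → . P *], [D → . e /], [L → . *], [L → .], [P → . L L D], [P → L L . D] }  — shift, reduce
  I11: { [P → L L D .] }  — reduce
  I12: { [D → * P .] }  — reduce
  I13: { [D → ( / .] }  — reduce

I2 contains complete items [L → .], [L → * .] — reduce-reduce conflict.

Answer: Yes — I2: [L → .] vs [L → * .]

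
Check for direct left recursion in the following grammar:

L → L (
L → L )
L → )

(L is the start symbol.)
Yes, L is left-recursive

Direct left recursion occurs when N → N α for some non-terminal N (the right-hand side begins with the left-hand side itself).

L → L (: LEFT RECURSIVE (starts with L)
L → L ): LEFT RECURSIVE (starts with L)
L → ): starts with ')'

The grammar has direct left recursion on: L.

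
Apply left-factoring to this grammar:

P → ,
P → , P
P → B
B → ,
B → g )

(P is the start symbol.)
Left-factoring transforms A → αβ₁ | αβ₂ into A → αA' and A' → β₁ | β₂
(α is the longest common prefix among the alternatives). Repeat until
no nonterminal has two alternatives with a common prefix.

Round 1: P has alternatives sharing prefix ','. Introduce P': P → , P'
  Add: P' → ε
  Add: P' → P

No remaining common prefixes — done.

Resulting grammar:
P → , P'
P' → ε
P' → P
P → B
B → ,
B → g )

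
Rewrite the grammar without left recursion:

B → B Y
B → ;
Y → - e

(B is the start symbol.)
B is directly left-recursive. The standard transformation for
  A → A α₁ | ... | A α_m | β₁ | ... | β_n
is
  A  → β₁ A' | ... | β_n A'
  A' → α₁ A' | ... | α_m A' | ε

B → ; becomes B → ; B'
B → B Y becomes B' → Y B'
Add B' → ε

Productions for other non-terminals are unchanged:
  Y → - e

Resulting grammar:
B → ; B'
B' → Y B'
B' → ε
Y → - e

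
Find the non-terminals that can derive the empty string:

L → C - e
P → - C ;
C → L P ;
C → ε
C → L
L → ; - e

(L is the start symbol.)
A non-terminal is nullable if it can derive ε (the empty string): either it has an ε-production, or it has a production whose right-hand side consists entirely of nullable non-terminals.

ε-productions: C → ε
So C is immediately nullable.
No further non-terminal can be added: every production for the remaining non-terminals contains a terminal or a non-nullable non-terminal.
Nullable = { 'C' }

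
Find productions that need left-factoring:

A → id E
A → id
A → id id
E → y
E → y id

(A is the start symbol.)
Yes, A has productions with common prefix 'id'; E has productions with common prefix 'y'

Left-factoring is needed when two productions for the same non-terminal
share a common prefix on the right-hand side.

Productions for A:
  A → id E
  A → id
  A → id id
Productions for E:
  E → y
  E → y id

Found common prefix 'id' in productions for A
Found common prefix 'y' in productions for E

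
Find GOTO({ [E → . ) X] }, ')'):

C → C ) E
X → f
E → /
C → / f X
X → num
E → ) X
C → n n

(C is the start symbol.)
{ [E → ) . X], [X → . f], [X → . num] }

GOTO(I, ')') = CLOSURE({ [A → αX.β] : [A → α.Xβ] ∈ I, X = ')' })

Items with dot before ')', with the dot advanced:
  [E → . ) X] → [E → ) . X]
Closure of the advanced items:
  [E → ) . X] has the dot before X: add [X → . f], [X → . num]

GOTO = { [E → ) . X], [X → . f], [X → . num] }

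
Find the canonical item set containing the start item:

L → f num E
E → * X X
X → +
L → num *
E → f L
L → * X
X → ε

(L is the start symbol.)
{ [L → . * X], [L → . f num E], [L → . num *], [L' → . L] }

First, augment the grammar with L' → L
I₀ = CLOSURE({ [L' → . L] }):
  [L' → . L] has the dot before L: add [L → . f num E], [L → . num *], [L → . * X]
No further items can be added.

I₀ = { [L → . * X], [L → . f num E], [L → . num *], [L' → . L] }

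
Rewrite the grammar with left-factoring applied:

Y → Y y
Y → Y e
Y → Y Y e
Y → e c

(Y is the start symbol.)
Y → Y Y'
Y' → y
Y' → e
Y' → Y e
Y → e c

Left-factoring transforms A → αβ₁ | αβ₂ into A → αA' and A' → β₁ | β₂
(α is the longest common prefix among the alternatives). Repeat until
no nonterminal has two alternatives with a common prefix.

Round 1: Y has alternatives sharing prefix 'Y'. Introduce Y': Y → Y Y'
  Add: Y' → y
  Add: Y' → e
  Add: Y' → Y e

No remaining common prefixes — done.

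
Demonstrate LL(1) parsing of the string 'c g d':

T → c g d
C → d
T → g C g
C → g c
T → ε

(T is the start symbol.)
LL(1) parsing maintains a stack (initially the start symbol over $) and the input. At each step: if the stack top is a terminal, match it against the current input token; if it is a non-terminal N, replace it with the RHS of M[N, lookahead] (the unique production whose predict set contains the lookahead).

Stack is shown with the top on the left.

Stack    Input    Action
------------------------
T $      c g d $  output T → c g d
c g d $  c g d $  match 'c'
g d $    g d $    match 'g'
d $      d $      match 'd'
$        $        accept

The string is accepted.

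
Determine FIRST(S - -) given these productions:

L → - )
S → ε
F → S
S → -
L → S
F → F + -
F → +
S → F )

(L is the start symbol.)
FIRST sets of the non-terminals involved (from the grammar, by fixed-point iteration):
  FIRST(S) = { ')', '+', '-', ε }

To compute FIRST(S - -), process the symbols left to right:
Symbol S is a non-terminal. Add FIRST(S) \ {ε} = { ')', '+', '-' }
S is nullable (ε ∈ FIRST(S)), continue to the next symbol.
Symbol - is a terminal. Add '-' and stop.
FIRST(S - -) = { ')', '+', '-' }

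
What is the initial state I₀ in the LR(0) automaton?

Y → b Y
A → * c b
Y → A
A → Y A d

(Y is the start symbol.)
{ [A → . * c b], [A → . Y A d], [Y → . A], [Y → . b Y], [Y' → . Y] }

First, augment the grammar with Y' → Y
I₀ = CLOSURE({ [Y' → . Y] }):
  [Y' → . Y] has the dot before Y: add [Y → . b Y], [Y → . A]
  [Y → . A] has the dot before A: add [A → . * c b], [A → . Y A d]
No further items can be added.

I₀ = { [A → . * c b], [A → . Y A d], [Y → . A], [Y → . b Y], [Y' → . Y] }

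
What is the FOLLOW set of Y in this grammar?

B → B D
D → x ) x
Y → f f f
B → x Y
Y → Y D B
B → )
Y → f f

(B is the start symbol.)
To compute FOLLOW(Y), find every occurrence of Y on a right-hand side N → α Y β: add FIRST(β) \ {ε}, and if β is empty or nullable also add FOLLOW(N). Iterate to a fixed point.

In B → x Y: Y is at the end, add FOLLOW(B)
In Y → Y D B: Y is followed by D B, add FIRST(D B) \ {ε} = { 'x' }

The FOLLOW sets referred to above (computed the same way, to a fixed point):
  FOLLOW(B) = { $, 'x' }

Taking the union: FOLLOW(Y) = { $, 'x' }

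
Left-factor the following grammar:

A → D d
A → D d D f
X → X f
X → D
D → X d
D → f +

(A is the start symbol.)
A → D d A'
A' → ε
A' → D f
X → X f
X → D
D → X d
D → f +

Left-factoring transforms A → αβ₁ | αβ₂ into A → αA' and A' → β₁ | β₂
(α is the longest common prefix among the alternatives). Repeat until
no nonterminal has two alternatives with a common prefix.

Round 1: A has alternatives sharing prefix 'D d'. Introduce A': A → D d A'
  Add: A' → ε
  Add: A' → D f

No remaining common prefixes — done.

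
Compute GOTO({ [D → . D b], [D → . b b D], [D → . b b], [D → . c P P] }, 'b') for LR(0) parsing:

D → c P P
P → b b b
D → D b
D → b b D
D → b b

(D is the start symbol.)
GOTO(I, 'b') = CLOSURE({ [A → αX.β] : [A → α.Xβ] ∈ I, X = 'b' })

Items with dot before 'b', with the dot advanced:
  [D → . b b] → [D → b . b]
  [D → . b b D] → [D → b . b D]
Closure adds nothing (no advanced item has the dot before a non-terminal).

GOTO = { [D → b . b D], [D → b . b] }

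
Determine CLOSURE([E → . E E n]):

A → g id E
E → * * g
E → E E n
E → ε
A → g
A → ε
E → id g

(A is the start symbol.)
To compute CLOSURE, for each item [A → α.Bβ] where B is a non-terminal, add [B → .γ] for all productions B → γ; repeat for the newly added items until nothing changes.

Start with: [E → . E E n]
  [E → . E E n] has the dot before E: add [E → . * * g], [E → .], [E → . id g]
No further items can be added.

CLOSURE = { [E → . * * g], [E → . E E n], [E → . id g], [E → .] }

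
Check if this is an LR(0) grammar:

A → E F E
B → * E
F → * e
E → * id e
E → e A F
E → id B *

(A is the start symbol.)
Yes, the grammar is LR(0)

A grammar is LR(0) if no state in the canonical LR(0) collection has:
  - both a shift item (dot before a terminal) and a complete item (shift-reduce conflict), or
  - two or more complete items (reduce-reduce conflict; the accept item [A' → A .] counts as a complete item here).

Augment with A' → A and build the canonical LR(0) collection (I0 = CLOSURE({[A' → . A]}), then GOTO on every symbol after a dot until no new states appear). It has 18 states:
  I0: { [A → . E F E], [A' → . A], [E → . * id e], [E → . e A F], [E → . id B *] }  — shift
  I1: { [E → * . id e] }  — shift
  I2: { [A' → A .] }  — accept
  I3: { [A → E . F E], [F → . * e] }  — shift
  I4: { [A → . E F E], [E → . * id e], [E → . e A F], [E → . id B *], [E → e . A F] }  — shift
  I5: { [B → . * E], [E → id . B *] }  — shift
  I6: { [B → * . E], [E → . * id e], [E → . e A F], [E → . id B *] }  — shift
  I7: { [E → id B . *] }  — shift
  I8: { [E → id B * .] }  — reduce
  I9: { [B → * E .] }  — reduce
  I10: { [E → e A . F], [F → . * e] }  — shift
  I11: { [F → * . e] }  — shift
  I12: { [E → e A F .] }  — reduce
  I13: { [F → * e .] }  — reduce
  I14: { [A → E F . E], [E → . * id e], [E → . e A F], [E → . id B *] }  — shift
  I15: { [A → E F E .] }  — reduce
  I16: { [E → * id . e] }  — shift
  I17: { [E → * id e .] }  — reduce

Every state is either a pure shift/goto state or contains exactly one complete item and nothing to shift — no conflicts. The grammar is LR(0).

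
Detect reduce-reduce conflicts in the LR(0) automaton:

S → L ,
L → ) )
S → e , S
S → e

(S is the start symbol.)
No reduce-reduce conflicts

Augment with S' → S and build the canonical LR(0) collection (I0 = CLOSURE({[S' → . S]}), then GOTO on every symbol after a dot until no new states appear). It has 9 states:
  I0: { [L → . ) )], [S → . L ,], [S → . e , S], [S → . e], [S' → . S] }  — shift
  I1: { [L → ) . )] }  — shift
  I2: { [S → L . ,] }  — shift
  I3: { [S' → S .] }  — accept
  I4: { [S → e . , S], [S → e .] }  — shift, reduce
  I5: { [L → . ) )], [S → . L ,], [S → . e , S], [S → . e], [S → e , . S] }  — shift
  I6: { [S → e , S .] }  — reduce
  I7: { [S → L , .] }  — reduce
  I8: { [L → ) ) .] }  — reduce

No state contains more than one complete item.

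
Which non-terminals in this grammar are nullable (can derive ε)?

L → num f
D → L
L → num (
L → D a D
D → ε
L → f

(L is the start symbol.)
A non-terminal is nullable if it can derive ε (the empty string): either it has an ε-production, or it has a production whose right-hand side consists entirely of nullable non-terminals.

ε-productions: D → ε
So D is immediately nullable.
No further non-terminal can be added: every production for the remaining non-terminals contains a terminal or a non-nullable non-terminal.
Nullable = { 'D' }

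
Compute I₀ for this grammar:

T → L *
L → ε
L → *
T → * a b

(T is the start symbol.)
{ [L → . *], [L → .], [T → . * a b], [T → . L *], [T' → . T] }

First, augment the grammar with T' → T
I₀ = CLOSURE({ [T' → . T] }):
  [T' → . T] has the dot before T: add [T → . L *], [T → . * a b]
  [T → . L *] has the dot before L: add [L → .], [L → . *]
No further items can be added.

I₀ = { [L → . *], [L → .], [T → . * a b], [T → . L *], [T' → . T] }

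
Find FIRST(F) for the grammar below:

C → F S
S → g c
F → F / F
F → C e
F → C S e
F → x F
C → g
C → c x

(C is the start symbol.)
FIRST sets of the other non-terminals involved (by the same procedure, iterated to a fixed point):
  FIRST(C) = { 'c', 'g', 'x' }

From F → F / F:
  - F is the symbol being defined: contributes nothing new
    F is not nullable, so stop
From F → C e:
  - C is a non-terminal: add FIRST(C) \ {ε} = { 'c', 'g', 'x' }
    C is not nullable, so stop
From F → C S e:
  - C is a non-terminal: add FIRST(C) \ {ε} = { 'c', 'g', 'x' }
    C is not nullable, so stop
From F → x F:
  - x is a terminal: add 'x' and stop

Collecting: FIRST(F) = { 'c', 'g', 'x' }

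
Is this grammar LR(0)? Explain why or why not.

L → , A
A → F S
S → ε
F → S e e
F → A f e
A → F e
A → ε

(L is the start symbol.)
No. Reduce-reduce conflict: [A → .] and [S → .]

Augment with L' → L and build the canonical LR(0) collection (I0 = CLOSURE({[L' → . L]}), then GOTO on every symbol after a dot until no new states appear). It has 12 states:
  I0: { [L → . , A], [L' → . L] }  — shift
  I1: { [A → . F S], [A → . F e], [A → .], [F → . A f e], [F → . S e e], [L → , . A], [S → .] }  — 2 reduces
  I2: { [L' → L .] }  — accept
  I3: { [F → A . f e], [L → , A .] }  — shift, reduce
  I4: { [A → F . S], [A → F . e], [S → .] }  — shift, reduce
  I5: { [F → S . e e] }  — shift
  I6: { [F → S e . e] }  — shift
  I7: { [F → S e e .] }  — reduce
  I8: { [A → F S .] }  — reduce
  I9: { [A → F e .] }  — reduce
  I10: { [F → A f . e] }  — shift
  I11: { [F → A f e .] }  — reduce

Conflict in state I1:
  Reduce-reduce conflict: [A → .] and [S → .]
So the grammar is NOT LR(0).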